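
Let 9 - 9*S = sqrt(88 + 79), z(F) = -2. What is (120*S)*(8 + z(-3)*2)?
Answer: 480 - 160*sqrt(167)/3 ≈ -209.22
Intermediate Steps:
S = 1 - sqrt(167)/9 (S = 1 - sqrt(88 + 79)/9 = 1 - sqrt(167)/9 ≈ -0.43587)
(120*S)*(8 + z(-3)*2) = (120*(1 - sqrt(167)/9))*(8 - 2*2) = (120 - 40*sqrt(167)/3)*(8 - 4) = (120 - 40*sqrt(167)/3)*4 = 480 - 160*sqrt(167)/3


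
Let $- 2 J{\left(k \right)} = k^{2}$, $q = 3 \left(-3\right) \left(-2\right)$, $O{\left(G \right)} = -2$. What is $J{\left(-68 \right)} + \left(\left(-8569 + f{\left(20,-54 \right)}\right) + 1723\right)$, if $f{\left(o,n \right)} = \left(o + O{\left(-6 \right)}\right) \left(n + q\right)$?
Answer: $-9806$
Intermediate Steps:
$q = 18$ ($q = \left(-9\right) \left(-2\right) = 18$)
$f{\left(o,n \right)} = \left(-2 + o\right) \left(18 + n\right)$ ($f{\left(o,n \right)} = \left(o - 2\right) \left(n + 18\right) = \left(-2 + o\right) \left(18 + n\right)$)
$J{\left(k \right)} = - \frac{k^{2}}{2}$
$J{\left(-68 \right)} + \left(\left(-8569 + f{\left(20,-54 \right)}\right) + 1723\right) = - \frac{\left(-68\right)^{2}}{2} + \left(\left(-8569 - 648\right) + 1723\right) = \left(- \frac{1}{2}\right) 4624 + \left(\left(-8569 + \left(-36 + 108 + 360 - 1080\right)\right) + 1723\right) = -2312 + \left(\left(-8569 - 648\right) + 1723\right) = -2312 + \left(-9217 + 1723\right) = -2312 - 7494 = -9806$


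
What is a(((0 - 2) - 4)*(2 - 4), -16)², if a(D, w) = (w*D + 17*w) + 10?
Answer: 206116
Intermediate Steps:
a(D, w) = 10 + 17*w + D*w (a(D, w) = (D*w + 17*w) + 10 = (17*w + D*w) + 10 = 10 + 17*w + D*w)
a(((0 - 2) - 4)*(2 - 4), -16)² = (10 + 17*(-16) + (((0 - 2) - 4)*(2 - 4))*(-16))² = (10 - 272 + ((-2 - 4)*(-2))*(-16))² = (10 - 272 - 6*(-2)*(-16))² = (10 - 272 + 12*(-16))² = (10 - 272 - 192)² = (-454)² = 206116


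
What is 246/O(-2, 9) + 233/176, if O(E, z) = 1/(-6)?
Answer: -259543/176 ≈ -1474.7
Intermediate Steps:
O(E, z) = -1/6
246/O(-2, 9) + 233/176 = 246/(-1/6) + 233/176 = 246*(-6) + 233*(1/176) = -1476 + 233/176 = -259543/176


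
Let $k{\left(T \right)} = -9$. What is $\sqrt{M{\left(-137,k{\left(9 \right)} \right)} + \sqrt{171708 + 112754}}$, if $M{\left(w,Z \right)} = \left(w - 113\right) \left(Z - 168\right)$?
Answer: $\sqrt{44250 + \sqrt{284462}} \approx 211.62$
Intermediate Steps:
$M{\left(w,Z \right)} = \left(-168 + Z\right) \left(-113 + w\right)$ ($M{\left(w,Z \right)} = \left(-113 + w\right) \left(-168 + Z\right) = \left(-168 + Z\right) \left(-113 + w\right)$)
$\sqrt{M{\left(-137,k{\left(9 \right)} \right)} + \sqrt{171708 + 112754}} = \sqrt{\left(18984 - -23016 - -1017 - -1233\right) + \sqrt{171708 + 112754}} = \sqrt{\left(18984 + 23016 + 1017 + 1233\right) + \sqrt{284462}} = \sqrt{44250 + \sqrt{284462}}$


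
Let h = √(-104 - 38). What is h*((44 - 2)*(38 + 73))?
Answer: 4662*I*√142 ≈ 55554.0*I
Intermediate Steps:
h = I*√142 (h = √(-142) = I*√142 ≈ 11.916*I)
h*((44 - 2)*(38 + 73)) = (I*√142)*((44 - 2)*(38 + 73)) = (I*√142)*(42*111) = (I*√142)*4662 = 4662*I*√142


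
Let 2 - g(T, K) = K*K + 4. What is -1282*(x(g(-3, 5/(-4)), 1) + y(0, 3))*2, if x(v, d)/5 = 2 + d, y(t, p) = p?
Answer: -46152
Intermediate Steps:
g(T, K) = -2 - K**2 (g(T, K) = 2 - (K*K + 4) = 2 - (K**2 + 4) = 2 - (4 + K**2) = 2 + (-4 - K**2) = -2 - K**2)
x(v, d) = 10 + 5*d (x(v, d) = 5*(2 + d) = 10 + 5*d)
-1282*(x(g(-3, 5/(-4)), 1) + y(0, 3))*2 = -1282*((10 + 5*1) + 3)*2 = -1282*((10 + 5) + 3)*2 = -1282*(15 + 3)*2 = -23076*2 = -1282*36 = -46152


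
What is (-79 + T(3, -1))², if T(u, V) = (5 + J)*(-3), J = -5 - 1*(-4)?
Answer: 8281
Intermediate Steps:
J = -1 (J = -5 + 4 = -1)
T(u, V) = -12 (T(u, V) = (5 - 1)*(-3) = 4*(-3) = -12)
(-79 + T(3, -1))² = (-79 - 12)² = (-91)² = 8281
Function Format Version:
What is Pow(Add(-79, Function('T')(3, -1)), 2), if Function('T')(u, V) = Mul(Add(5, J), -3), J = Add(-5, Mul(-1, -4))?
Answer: 8281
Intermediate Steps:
J = -1 (J = Add(-5, 4) = -1)
Function('T')(u, V) = -12 (Function('T')(u, V) = Mul(Add(5, -1), -3) = Mul(4, -3) = -12)
Pow(Add(-79, Function('T')(3, -1)), 2) = Pow(Add(-79, -12), 2) = Pow(-91, 2) = 8281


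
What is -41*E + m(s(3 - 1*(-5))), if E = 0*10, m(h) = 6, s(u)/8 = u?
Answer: 6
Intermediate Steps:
s(u) = 8*u
E = 0
-41*E + m(s(3 - 1*(-5))) = -41*0 + 6 = 0 + 6 = 6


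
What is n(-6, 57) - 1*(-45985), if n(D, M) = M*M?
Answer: 49234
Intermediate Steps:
n(D, M) = M**2
n(-6, 57) - 1*(-45985) = 57**2 - 1*(-45985) = 3249 + 45985 = 49234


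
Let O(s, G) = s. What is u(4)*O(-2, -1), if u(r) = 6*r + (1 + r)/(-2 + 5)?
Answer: -154/3 ≈ -51.333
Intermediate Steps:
u(r) = 1/3 + 19*r/3 (u(r) = 6*r + (1 + r)/3 = 6*r + (1 + r)*(1/3) = 6*r + (1/3 + r/3) = 1/3 + 19*r/3)
u(4)*O(-2, -1) = (1/3 + (19/3)*4)*(-2) = (1/3 + 76/3)*(-2) = (77/3)*(-2) = -154/3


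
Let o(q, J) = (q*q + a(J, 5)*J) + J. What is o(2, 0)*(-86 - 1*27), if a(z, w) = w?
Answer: -452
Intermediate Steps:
o(q, J) = q² + 6*J (o(q, J) = (q*q + 5*J) + J = (q² + 5*J) + J = q² + 6*J)
o(2, 0)*(-86 - 1*27) = (2² + 6*0)*(-86 - 1*27) = (4 + 0)*(-86 - 27) = 4*(-113) = -452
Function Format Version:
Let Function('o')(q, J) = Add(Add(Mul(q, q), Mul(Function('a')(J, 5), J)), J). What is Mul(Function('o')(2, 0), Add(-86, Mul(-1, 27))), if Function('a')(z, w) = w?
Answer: -452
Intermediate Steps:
Function('o')(q, J) = Add(Pow(q, 2), Mul(6, J)) (Function('o')(q, J) = Add(Add(Mul(q, q), Mul(5, J)), J) = Add(Add(Pow(q, 2), Mul(5, J)), J) = Add(Pow(q, 2), Mul(6, J)))
Mul(Function('o')(2, 0), Add(-86, Mul(-1, 27))) = Mul(Add(Pow(2, 2), Mul(6, 0)), Add(-86, Mul(-1, 27))) = Mul(Add(4, 0), Add(-86, -27)) = Mul(4, -113) = -452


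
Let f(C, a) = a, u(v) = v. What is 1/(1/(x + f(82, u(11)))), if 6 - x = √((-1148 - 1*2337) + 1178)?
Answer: 17 - I*√2307 ≈ 17.0 - 48.031*I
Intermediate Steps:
x = 6 - I*√2307 (x = 6 - √((-1148 - 1*2337) + 1178) = 6 - √((-1148 - 2337) + 1178) = 6 - √(-3485 + 1178) = 6 - √(-2307) = 6 - I*√2307 ≈ 6.0 - 48.031*I)
1/(1/(x + f(82, u(11)))) = 1/(1/((6 - I*√2307) + 11)) = 1/(1/(17 - I*√2307)) = 17 - I*√2307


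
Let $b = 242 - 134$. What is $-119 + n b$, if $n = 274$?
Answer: $29473$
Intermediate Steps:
$b = 108$ ($b = 242 - 134 = 108$)
$-119 + n b = -119 + 274 \cdot 108 = -119 + 29592 = 29473$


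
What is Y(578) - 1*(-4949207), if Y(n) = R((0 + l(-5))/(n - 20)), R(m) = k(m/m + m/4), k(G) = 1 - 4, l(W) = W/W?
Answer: 4949204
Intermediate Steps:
l(W) = 1
k(G) = -3
R(m) = -3
Y(n) = -3
Y(578) - 1*(-4949207) = -3 - 1*(-4949207) = -3 + 4949207 = 4949204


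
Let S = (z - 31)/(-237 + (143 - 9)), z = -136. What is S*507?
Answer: 84669/103 ≈ 822.03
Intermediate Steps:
S = 167/103 (S = (-136 - 31)/(-237 + (143 - 9)) = -167/(-237 + 134) = -167/(-103) = -167*(-1/103) = 167/103 ≈ 1.6214)
S*507 = (167/103)*507 = 84669/103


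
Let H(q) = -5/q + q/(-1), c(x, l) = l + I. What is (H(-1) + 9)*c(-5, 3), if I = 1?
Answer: 60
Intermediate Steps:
c(x, l) = 1 + l (c(x, l) = l + 1 = 1 + l)
H(q) = -q - 5/q (H(q) = -5/q + q*(-1) = -5/q - q = -q - 5/q)
(H(-1) + 9)*c(-5, 3) = ((-1*(-1) - 5/(-1)) + 9)*(1 + 3) = ((1 - 5*(-1)) + 9)*4 = ((1 + 5) + 9)*4 = (6 + 9)*4 = 15*4 = 60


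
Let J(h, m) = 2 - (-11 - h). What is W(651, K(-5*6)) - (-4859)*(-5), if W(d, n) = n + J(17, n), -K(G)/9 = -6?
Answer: -24211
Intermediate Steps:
K(G) = 54 (K(G) = -9*(-6) = 54)
J(h, m) = 13 + h (J(h, m) = 2 + (11 + h) = 13 + h)
W(d, n) = 30 + n (W(d, n) = n + (13 + 17) = n + 30 = 30 + n)
W(651, K(-5*6)) - (-4859)*(-5) = (30 + 54) - (-4859)*(-5) = 84 - 1*24295 = 84 - 24295 = -24211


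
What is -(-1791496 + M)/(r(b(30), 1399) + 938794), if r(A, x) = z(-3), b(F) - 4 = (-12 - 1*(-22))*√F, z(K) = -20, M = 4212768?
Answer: -1210636/469387 ≈ -2.5792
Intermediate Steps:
b(F) = 4 + 10*√F (b(F) = 4 + (-12 - 1*(-22))*√F = 4 + (-12 + 22)*√F = 4 + 10*√F)
r(A, x) = -20
-(-1791496 + M)/(r(b(30), 1399) + 938794) = -(-1791496 + 4212768)/(-20 + 938794) = -2421272/938774 = -1*1210636/469387 = -1210636/469387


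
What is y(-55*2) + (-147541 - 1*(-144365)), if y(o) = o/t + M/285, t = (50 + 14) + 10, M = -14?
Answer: -33507113/10545 ≈ -3177.5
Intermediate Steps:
t = 74 (t = 64 + 10 = 74)
y(o) = -14/285 + o/74 (y(o) = o/74 - 14/285 = -14/285 + o/74)
y(-55*2) + (-147541 - 1*(-144365)) = (-14/285 + (-55*2)/74) + (-147541 - 1*(-144365)) = (-14/285 + (1/74)*(-110)) + (-147541 + 144365) = (-14/285 - 55/37) - 3176 = -16193/10545 - 3176 = -33507113/10545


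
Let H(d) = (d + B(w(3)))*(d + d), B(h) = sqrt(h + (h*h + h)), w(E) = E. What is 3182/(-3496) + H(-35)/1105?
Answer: 504909/386308 - 14*sqrt(15)/221 ≈ 1.0617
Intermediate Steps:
B(h) = sqrt(h**2 + 2*h) (B(h) = sqrt(h + (h**2 + h)) = sqrt(h + (h + h**2)) = sqrt(h**2 + 2*h))
H(d) = 2*d*(d + sqrt(15)) (H(d) = (d + sqrt(3*(2 + 3)))*(d + d) = (d + sqrt(3*5))*(2*d) = (d + sqrt(15))*(2*d) = 2*d*(d + sqrt(15)))
3182/(-3496) + H(-35)/1105 = 3182/(-3496) + (2*(-35)*(-35 + sqrt(15)))/1105 = 3182*(-1/3496) + (2450 - 70*sqrt(15))*(1/1105) = -1591/1748 + (490/221 - 14*sqrt(15)/221) = 504909/386308 - 14*sqrt(15)/221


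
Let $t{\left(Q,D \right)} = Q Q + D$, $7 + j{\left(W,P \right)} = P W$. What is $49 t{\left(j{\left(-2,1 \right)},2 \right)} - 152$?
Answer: $3915$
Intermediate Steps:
$j{\left(W,P \right)} = -7 + P W$
$t{\left(Q,D \right)} = D + Q^{2}$ ($t{\left(Q,D \right)} = Q^{2} + D = D + Q^{2}$)
$49 t{\left(j{\left(-2,1 \right)},2 \right)} - 152 = 49 \left(2 + \left(-7 + 1 \left(-2\right)\right)^{2}\right) - 152 = 49 \left(2 + \left(-7 - 2\right)^{2}\right) - 152 = 49 \left(2 + \left(-9\right)^{2}\right) - 152 = 49 \left(2 + 81\right) - 152 = 49 \cdot 83 - 152 = 4067 - 152 = 3915$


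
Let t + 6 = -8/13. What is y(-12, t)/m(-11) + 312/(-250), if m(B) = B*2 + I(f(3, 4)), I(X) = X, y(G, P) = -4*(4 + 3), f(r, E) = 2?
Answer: 19/125 ≈ 0.15200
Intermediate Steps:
t = -86/13 (t = -6 - 8/13 = -86/13 ≈ -6.6154)
y(G, P) = -28 (y(G, P) = -4*7 = -28)
m(B) = 2 + 2*B (m(B) = B*2 + 2 = 2*B + 2 = 2 + 2*B)
y(-12, t)/m(-11) + 312/(-250) = -28/(2 + 2*(-11)) + 312/(-250) = -28/(2 - 22) + 312*(-1/250) = -28/(-20) - 156/125 = -28*(-1/20) - 156/125 = 7/5 - 156/125 = 19/125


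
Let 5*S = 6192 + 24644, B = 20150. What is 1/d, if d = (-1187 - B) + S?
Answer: -5/75849 ≈ -6.5920e-5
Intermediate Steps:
S = 30836/5 (S = (6192 + 24644)/5 = (⅕)*30836 = 30836/5 ≈ 6167.2)
d = -75849/5 (d = (-1187 - 1*20150) + 30836/5 = (-1187 - 20150) + 30836/5 = -21337 + 30836/5 = -75849/5 ≈ -15170.)
1/d = 1/(-75849/5) = -5/75849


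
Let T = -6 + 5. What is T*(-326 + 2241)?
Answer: -1915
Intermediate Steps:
T = -1
T*(-326 + 2241) = -(-326 + 2241) = -1*1915 = -1915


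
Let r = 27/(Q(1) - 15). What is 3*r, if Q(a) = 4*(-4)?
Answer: -81/31 ≈ -2.6129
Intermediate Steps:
Q(a) = -16
r = -27/31 (r = 27/(-16 - 15) = 27/(-31) = 27*(-1/31) = -27/31 ≈ -0.87097)
3*r = 3*(-27/31) = -81/31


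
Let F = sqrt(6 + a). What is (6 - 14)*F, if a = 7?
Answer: -8*sqrt(13) ≈ -28.844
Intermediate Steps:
F = sqrt(13) (F = sqrt(6 + 7) = sqrt(13) ≈ 3.6056)
(6 - 14)*F = (6 - 14)*sqrt(13) = -8*sqrt(13)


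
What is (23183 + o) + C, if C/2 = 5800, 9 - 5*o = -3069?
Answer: 176993/5 ≈ 35399.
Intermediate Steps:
o = 3078/5 (o = 9/5 - ⅕*(-3069) = 9/5 + 3069/5 = 3078/5 ≈ 615.60)
C = 11600 (C = 2*5800 = 11600)
(23183 + o) + C = (23183 + 3078/5) + 11600 = 118993/5 + 11600 = 176993/5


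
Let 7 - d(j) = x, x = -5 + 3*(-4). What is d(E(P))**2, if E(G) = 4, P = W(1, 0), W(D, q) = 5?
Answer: 576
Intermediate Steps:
P = 5
x = -17 (x = -5 - 12 = -17)
d(j) = 24 (d(j) = 7 - 1*(-17) = 7 + 17 = 24)
d(E(P))**2 = 24**2 = 576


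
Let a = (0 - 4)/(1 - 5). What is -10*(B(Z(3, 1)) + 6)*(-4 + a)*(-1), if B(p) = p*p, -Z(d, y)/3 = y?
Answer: -450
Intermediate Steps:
Z(d, y) = -3*y
B(p) = p**2
a = 1 (a = -4/(-4) = -4*(-1/4) = 1)
-10*(B(Z(3, 1)) + 6)*(-4 + a)*(-1) = -10*((-3*1)**2 + 6)*(-4 + 1)*(-1) = -10*((-3)**2 + 6)*(-3)*(-1) = -10*(9 + 6)*(-3)*(-1) = -150*(-3)*(-1) = -10*(-45)*(-1) = 450*(-1) = -450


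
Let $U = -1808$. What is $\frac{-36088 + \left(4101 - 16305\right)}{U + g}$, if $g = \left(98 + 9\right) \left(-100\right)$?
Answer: $\frac{12073}{3127} \approx 3.8609$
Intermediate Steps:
$g = -10700$ ($g = 107 \left(-100\right) = -10700$)
$\frac{-36088 + \left(4101 - 16305\right)}{U + g} = \frac{-36088 + \left(4101 - 16305\right)}{-1808 - 10700} = \frac{-36088 + \left(4101 - 16305\right)}{-12508} = \left(-36088 - 12204\right) \left(- \frac{1}{12508}\right) = \left(-48292\right) \left(- \frac{1}{12508}\right) = \frac{12073}{3127}$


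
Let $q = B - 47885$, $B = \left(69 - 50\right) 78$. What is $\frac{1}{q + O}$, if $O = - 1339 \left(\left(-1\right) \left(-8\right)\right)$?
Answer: $- \frac{1}{57115} \approx -1.7509 \cdot 10^{-5}$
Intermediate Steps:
$B = 1482$ ($B = 19 \cdot 78 = 1482$)
$O = -10712$ ($O = \left(-1339\right) 8 = -10712$)
$q = -46403$ ($q = 1482 - 47885 = -46403$)
$\frac{1}{q + O} = \frac{1}{-46403 - 10712} = \frac{1}{-57115} = - \frac{1}{57115}$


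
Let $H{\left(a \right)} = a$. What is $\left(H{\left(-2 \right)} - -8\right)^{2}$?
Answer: $36$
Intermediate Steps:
$\left(H{\left(-2 \right)} - -8\right)^{2} = \left(-2 - -8\right)^{2} = \left(-2 + 8\right)^{2} = 6^{2} = 36$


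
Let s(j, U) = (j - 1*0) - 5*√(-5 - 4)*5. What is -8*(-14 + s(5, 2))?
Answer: 72 + 600*I ≈ 72.0 + 600.0*I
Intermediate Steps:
s(j, U) = j - 75*I (s(j, U) = (j + 0) - 5*√(-9)*5 = j - 5*(3*I)*5 = j - 15*I*5 = j - 75*I)
-8*(-14 + s(5, 2)) = -8*(-14 + (5 - 75*I)) = -8*(-9 - 75*I) = 72 + 600*I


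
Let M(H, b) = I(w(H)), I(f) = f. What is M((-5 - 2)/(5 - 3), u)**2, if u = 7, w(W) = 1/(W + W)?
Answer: 1/49 ≈ 0.020408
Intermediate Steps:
w(W) = 1/(2*W)
M(H, b) = 1/(2*H)
M((-5 - 2)/(5 - 3), u)**2 = (1/(2*(((-5 - 2)/(5 - 3)))))**2 = (1/(2*((-7/2))))**2 = (1/(2*((-7*1/2))))**2 = (1/(2*(-7/2)))**2 = ((1/2)*(-2/7))**2 = (-1/7)**2 = 1/49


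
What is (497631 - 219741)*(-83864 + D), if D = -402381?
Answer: -135122623050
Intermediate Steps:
(497631 - 219741)*(-83864 + D) = (497631 - 219741)*(-83864 - 402381) = 277890*(-486245) = -135122623050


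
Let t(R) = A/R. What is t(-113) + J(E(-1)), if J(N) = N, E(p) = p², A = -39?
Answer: 152/113 ≈ 1.3451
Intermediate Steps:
t(R) = -39/R
t(-113) + J(E(-1)) = -39/(-113) + (-1)² = -39*(-1/113) + 1 = 39/113 + 1 = 152/113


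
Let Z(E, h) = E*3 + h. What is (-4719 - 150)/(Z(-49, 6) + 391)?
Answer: -4869/250 ≈ -19.476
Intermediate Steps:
Z(E, h) = h + 3*E (Z(E, h) = 3*E + h = h + 3*E)
(-4719 - 150)/(Z(-49, 6) + 391) = (-4719 - 150)/((6 + 3*(-49)) + 391) = -4869/((6 - 147) + 391) = -4869/(-141 + 391) = -4869/250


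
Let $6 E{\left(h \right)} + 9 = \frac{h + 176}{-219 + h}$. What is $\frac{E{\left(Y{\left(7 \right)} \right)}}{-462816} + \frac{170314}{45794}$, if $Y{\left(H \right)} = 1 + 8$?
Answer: $\frac{1418834153497}{381495526272} \approx 3.7191$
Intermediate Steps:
$Y{\left(H \right)} = 9$
$E{\left(h \right)} = - \frac{3}{2} + \frac{176 + h}{6 \left(-219 + h\right)}$ ($E{\left(h \right)} = - \frac{3}{2} + \frac{\left(h + 176\right) \frac{1}{-219 + h}}{6} = - \frac{3}{2} + \frac{\left(176 + h\right) \frac{1}{-219 + h}}{6} = - \frac{3}{2} + \frac{\frac{1}{-219 + h} \left(176 + h\right)}{6} = - \frac{3}{2} + \frac{176 + h}{6 \left(-219 + h\right)}$)
$\frac{E{\left(Y{\left(7 \right)} \right)}}{-462816} + \frac{170314}{45794} = \frac{\frac{1}{6} \frac{1}{-219 + 9} \left(2147 - 72\right)}{-462816} + \frac{170314}{45794} = \frac{2147 - 72}{6 \left(-210\right)} \left(- \frac{1}{462816}\right) + 170314 \cdot \frac{1}{45794} = \frac{1}{6} \left(- \frac{1}{210}\right) 2075 \left(- \frac{1}{462816}\right) + \frac{85157}{22897} = \left(- \frac{415}{252}\right) \left(- \frac{1}{462816}\right) + \frac{85157}{22897} = \frac{415}{116629632} + \frac{85157}{22897} = \frac{1418834153497}{381495526272}$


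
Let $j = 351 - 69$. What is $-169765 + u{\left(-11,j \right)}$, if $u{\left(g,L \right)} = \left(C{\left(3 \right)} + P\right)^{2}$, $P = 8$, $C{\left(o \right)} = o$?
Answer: $-169644$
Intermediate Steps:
$j = 282$
$u{\left(g,L \right)} = 121$ ($u{\left(g,L \right)} = \left(3 + 8\right)^{2} = 11^{2} = 121$)
$-169765 + u{\left(-11,j \right)} = -169765 + 121 = -169644$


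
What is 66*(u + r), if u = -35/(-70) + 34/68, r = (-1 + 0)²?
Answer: 132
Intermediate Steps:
r = 1 (r = (-1)² = 1)
u = 1 (u = -35*(-1/70) + 34*(1/68) = ½ + ½ = 1)
66*(u + r) = 66*(1 + 1) = 66*2 = 132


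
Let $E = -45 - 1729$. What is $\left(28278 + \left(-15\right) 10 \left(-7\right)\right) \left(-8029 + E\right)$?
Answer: $-287502384$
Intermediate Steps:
$E = -1774$ ($E = -45 - 1729 = -1774$)
$\left(28278 + \left(-15\right) 10 \left(-7\right)\right) \left(-8029 + E\right) = \left(28278 + \left(-15\right) 10 \left(-7\right)\right) \left(-8029 - 1774\right) = \left(28278 - -1050\right) \left(-9803\right) = \left(28278 + 1050\right) \left(-9803\right) = 29328 \left(-9803\right) = -287502384$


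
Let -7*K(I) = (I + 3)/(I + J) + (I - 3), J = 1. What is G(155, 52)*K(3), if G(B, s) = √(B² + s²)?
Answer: -3*√26729/14 ≈ -35.034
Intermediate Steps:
K(I) = 3/7 - I/7 - (3 + I)/(7*(1 + I)) (K(I) = -((I + 3)/(I + 1) + (I - 3))/7 = -((3 + I)/(1 + I) + (-3 + I))/7 = -(-3 + I + (3 + I)/(1 + I))/7 = 3/7 - I/7 - (3 + I)/(7*(1 + I)))
G(155, 52)*K(3) = √(155² + 52²)*((⅐)*3*(1 - 1*3)/(1 + 3)) = √(24025 + 2704)*((⅐)*3*(1 - 3)/4) = √26729*((⅐)*3*(¼)*(-2)) = √26729*(-3/14) = -3*√26729/14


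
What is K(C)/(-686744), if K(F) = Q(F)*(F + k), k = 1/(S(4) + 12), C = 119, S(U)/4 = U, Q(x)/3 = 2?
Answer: -9999/9614416 ≈ -0.0010400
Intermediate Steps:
Q(x) = 6 (Q(x) = 3*2 = 6)
S(U) = 4*U
k = 1/28 (k = 1/(4*4 + 12) = 1/(16 + 12) = 1/28 ≈ 0.035714)
K(F) = 3/14 + 6*F (K(F) = 6*(F + 1/28) = 6*(1/28 + F) = 3/14 + 6*F)
K(C)/(-686744) = (3/14 + 6*119)/(-686744) = (3/14 + 714)*(-1/686744) = (9999/14)*(-1/686744) = -9999/9614416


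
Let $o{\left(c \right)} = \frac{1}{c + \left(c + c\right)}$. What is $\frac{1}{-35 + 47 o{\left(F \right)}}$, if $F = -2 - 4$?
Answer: $- \frac{18}{677} \approx -0.026588$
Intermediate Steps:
$F = -6$ ($F = -2 - 4 = -6$)
$o{\left(c \right)} = \frac{1}{3 c}$ ($o{\left(c \right)} = \frac{1}{c + 2 c} = \frac{1}{3 c}$)
$\frac{1}{-35 + 47 o{\left(F \right)}} = \frac{1}{-35 + 47 \frac{1}{3 \left(-6\right)}} = \frac{1}{-35 + 47 \cdot \frac{1}{3} \left(- \frac{1}{6}\right)} = \frac{1}{-35 + 47 \left(- \frac{1}{18}\right)} = \frac{1}{-35 - \frac{47}{18}} = \frac{1}{- \frac{677}{18}} = - \frac{18}{677}$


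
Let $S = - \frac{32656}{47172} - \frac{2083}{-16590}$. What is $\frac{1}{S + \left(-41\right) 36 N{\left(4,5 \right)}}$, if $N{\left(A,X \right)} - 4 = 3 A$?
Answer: $- \frac{21738430}{513387082429} \approx -4.2343 \cdot 10^{-5}$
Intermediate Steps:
$N{\left(A,X \right)} = 4 + 3 A$
$S = - \frac{12319549}{21738430}$ ($S = \left(-32656\right) \frac{1}{47172} - - \frac{2083}{16590} = - \frac{8164}{11793} + \frac{2083}{16590} = - \frac{12319549}{21738430} \approx -0.56672$)
$\frac{1}{S + \left(-41\right) 36 N{\left(4,5 \right)}} = \frac{1}{- \frac{12319549}{21738430} + \left(-41\right) 36 \left(4 + 3 \cdot 4\right)} = \frac{1}{- \frac{12319549}{21738430} - 1476 \left(4 + 12\right)} = \frac{1}{- \frac{12319549}{21738430} - 23616} = \frac{1}{- \frac{513387082429}{21738430}} = - \frac{21738430}{513387082429}$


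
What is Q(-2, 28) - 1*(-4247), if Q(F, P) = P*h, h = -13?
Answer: 3883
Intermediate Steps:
Q(F, P) = -13*P (Q(F, P) = P*(-13) = -13*P)
Q(-2, 28) - 1*(-4247) = -13*28 - 1*(-4247) = -364 + 4247 = 3883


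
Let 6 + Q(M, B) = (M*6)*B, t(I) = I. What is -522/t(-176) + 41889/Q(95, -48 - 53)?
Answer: 236273/105556 ≈ 2.2384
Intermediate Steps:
Q(M, B) = -6 + 6*B*M (Q(M, B) = -6 + (M*6)*B = -6 + (6*M)*B = -6 + 6*B*M)
-522/t(-176) + 41889/Q(95, -48 - 53) = -522/(-176) + 41889/(-6 + 6*(-48 - 53)*95) = -522*(-1/176) + 41889/(-6 + 6*(-101)*95) = 261/88 + 41889/(-6 - 57570) = 261/88 + 41889/(-57576) = 261/88 + 41889*(-1/57576) = 261/88 - 13963/19192 = 236273/105556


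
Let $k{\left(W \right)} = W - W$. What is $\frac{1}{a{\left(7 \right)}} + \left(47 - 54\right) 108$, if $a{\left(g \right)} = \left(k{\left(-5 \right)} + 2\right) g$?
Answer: $- \frac{10583}{14} \approx -755.93$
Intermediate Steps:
$k{\left(W \right)} = 0$
$a{\left(g \right)} = 2 g$ ($a{\left(g \right)} = \left(0 + 2\right) g = 2 g$)
$\frac{1}{a{\left(7 \right)}} + \left(47 - 54\right) 108 = \frac{1}{2 \cdot 7} + \left(47 - 54\right) 108 = \frac{1}{14} + \left(47 - 54\right) 108 = \frac{1}{14} - 756 = - \frac{10583}{14}$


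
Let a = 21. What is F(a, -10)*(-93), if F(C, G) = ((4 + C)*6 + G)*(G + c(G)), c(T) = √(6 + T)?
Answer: 130200 - 26040*I ≈ 1.302e+5 - 26040.0*I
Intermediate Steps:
F(C, G) = (G + √(6 + G))*(24 + G + 6*C) (F(C, G) = ((4 + C)*6 + G)*(G + √(6 + G)) = ((24 + 6*C) + G)*(G + √(6 + G)) = (24 + G + 6*C)*(G + √(6 + G)) = (G + √(6 + G))*(24 + G + 6*C))
F(a, -10)*(-93) = ((-10)² + 24*(-10) + 24*√(6 - 10) - 10*√(6 - 10) + 6*21*(-10) + 6*21*√(6 - 10))*(-93) = (100 - 240 + 24*√(-4) - 20*I - 1260 + 6*21*√(-4))*(-93) = (100 - 240 + 24*(2*I) - 20*I - 1260 + 6*21*(2*I))*(-93) = (100 - 240 + 48*I - 20*I - 1260 + 252*I)*(-93) = (-1400 + 280*I)*(-93) = 130200 - 26040*I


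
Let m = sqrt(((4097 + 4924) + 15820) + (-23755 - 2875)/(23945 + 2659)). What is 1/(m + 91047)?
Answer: 13607946/1238958946859 - 3*sqrt(488363223826)/110267346270451 ≈ 1.0964e-5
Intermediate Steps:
m = sqrt(488363223826)/4434 (m = sqrt((9021 + 15820) - 26630/26604) = sqrt(24841 - 26630*1/26604) = sqrt(24841 - 13315/13302) = sqrt(330421667/13302) = sqrt(488363223826)/4434 ≈ 157.61)
1/(m + 91047) = 1/(sqrt(488363223826)/4434 + 91047) = 1/(91047 + sqrt(488363223826)/4434)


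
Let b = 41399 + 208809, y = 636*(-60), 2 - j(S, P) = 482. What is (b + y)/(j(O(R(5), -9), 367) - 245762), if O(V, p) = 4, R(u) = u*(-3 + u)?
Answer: -106024/123121 ≈ -0.86114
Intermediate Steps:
j(S, P) = -480 (j(S, P) = 2 - 1*482 = 2 - 482 = -480)
y = -38160
b = 250208
(b + y)/(j(O(R(5), -9), 367) - 245762) = (250208 - 38160)/(-480 - 245762) = 212048/(-246242) = 212048*(-1/246242) = -106024/123121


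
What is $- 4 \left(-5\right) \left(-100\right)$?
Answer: $-2000$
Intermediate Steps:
$- 4 \left(-5\right) \left(-100\right) = - \left(-20\right) \left(-100\right) = \left(-1\right) 2000 = -2000$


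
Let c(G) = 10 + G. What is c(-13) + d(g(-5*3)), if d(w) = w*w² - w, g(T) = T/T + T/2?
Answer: -2169/8 ≈ -271.13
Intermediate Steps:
g(T) = 1 + T/2 (g(T) = 1 + T*(½) = 1 + T/2)
d(w) = w³ - w
c(-13) + d(g(-5*3)) = (10 - 13) + ((1 + (-5*3)/2)³ - (1 + (-5*3)/2)) = -3 + ((1 + (½)*(-15))³ - (1 + (½)*(-15))) = -3 + ((1 - 15/2)³ - (1 - 15/2)) = -3 + ((-13/2)³ - 1*(-13/2)) = -3 + (-2197/8 + 13/2) = -3 - 2145/8 = -2169/8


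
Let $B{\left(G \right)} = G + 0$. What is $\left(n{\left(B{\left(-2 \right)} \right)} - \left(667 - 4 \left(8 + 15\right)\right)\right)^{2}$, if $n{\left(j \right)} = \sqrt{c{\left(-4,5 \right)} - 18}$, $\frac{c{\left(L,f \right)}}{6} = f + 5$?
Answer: $\left(-575 + \sqrt{42}\right)^{2} \approx 3.2321 \cdot 10^{5}$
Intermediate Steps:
$c{\left(L,f \right)} = 30 + 6 f$ ($c{\left(L,f \right)} = 6 \left(f + 5\right) = 6 \left(5 + f\right) = 30 + 6 f$)
$B{\left(G \right)} = G$
$n{\left(j \right)} = \sqrt{42}$ ($n{\left(j \right)} = \sqrt{\left(30 + 6 \cdot 5\right) - 18} = \sqrt{\left(30 + 30\right) - 18} = \sqrt{60 - 18} = \sqrt{42}$)
$\left(n{\left(B{\left(-2 \right)} \right)} - \left(667 - 4 \left(8 + 15\right)\right)\right)^{2} = \left(\sqrt{42} - \left(667 - 4 \left(8 + 15\right)\right)\right)^{2} = \left(\sqrt{42} - \left(667 - 92\right)\right)^{2} = \left(\sqrt{42} - 575\right)^{2} = \left(-575 + \sqrt{42}\right)^{2}$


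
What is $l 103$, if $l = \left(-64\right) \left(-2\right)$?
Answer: $13184$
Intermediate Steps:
$l = 128$
$l 103 = 128 \cdot 103 = 13184$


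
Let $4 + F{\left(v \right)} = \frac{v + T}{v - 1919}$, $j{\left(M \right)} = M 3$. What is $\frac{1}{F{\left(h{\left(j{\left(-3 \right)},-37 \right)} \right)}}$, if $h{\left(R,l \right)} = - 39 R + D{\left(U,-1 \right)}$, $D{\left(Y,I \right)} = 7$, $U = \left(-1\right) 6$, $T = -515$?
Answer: $- \frac{1561}{6087} \approx -0.25645$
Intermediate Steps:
$U = -6$
$j{\left(M \right)} = 3 M$
$h{\left(R,l \right)} = 7 - 39 R$ ($h{\left(R,l \right)} = - 39 R + 7 = 7 - 39 R$)
$F{\left(v \right)} = -4 + \frac{-515 + v}{-1919 + v}$ ($F{\left(v \right)} = -4 + \frac{v - 515}{v - 1919} = -4 + \frac{-515 + v}{-1919 + v}$)
$\frac{1}{F{\left(h{\left(j{\left(-3 \right)},-37 \right)} \right)}} = \frac{1}{3 \frac{1}{-1919 - \left(-7 + 39 \cdot 3 \left(-3\right)\right)} \left(2387 - \left(7 - 39 \cdot 3 \left(-3\right)\right)\right)} = \frac{1}{3 \frac{1}{-1919 + \left(7 - -351\right)} \left(2387 - \left(7 - -351\right)\right)} = \frac{1}{3 \frac{1}{-1919 + \left(7 + 351\right)} \left(2387 - \left(7 + 351\right)\right)} = \frac{1}{3 \frac{1}{-1919 + 358} \left(2387 - 358\right)} = \frac{1}{3 \frac{1}{-1561} \left(2387 - 358\right)} = \frac{1}{3 \left(- \frac{1}{1561}\right) 2029} = \frac{1}{- \frac{6087}{1561}} = - \frac{1561}{6087}$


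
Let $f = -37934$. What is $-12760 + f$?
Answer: $-50694$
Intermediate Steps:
$-12760 + f = -12760 - 37934 = -50694$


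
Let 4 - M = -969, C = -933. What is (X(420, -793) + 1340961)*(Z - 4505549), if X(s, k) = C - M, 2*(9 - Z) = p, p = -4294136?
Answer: -3158123723960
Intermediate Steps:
M = 973 (M = 4 - 1*(-969) = 4 + 969 = 973)
Z = 2147077 (Z = 9 - ½*(-4294136) = 9 + 2147068 = 2147077)
X(s, k) = -1906 (X(s, k) = -933 - 1*973 = -933 - 973 = -1906)
(X(420, -793) + 1340961)*(Z - 4505549) = (-1906 + 1340961)*(2147077 - 4505549) = 1339055*(-2358472) = -3158123723960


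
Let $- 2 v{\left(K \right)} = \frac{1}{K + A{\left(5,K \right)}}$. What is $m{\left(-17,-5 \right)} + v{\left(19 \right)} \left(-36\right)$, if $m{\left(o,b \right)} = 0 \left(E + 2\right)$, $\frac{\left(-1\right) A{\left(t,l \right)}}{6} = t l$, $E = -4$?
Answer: $- \frac{18}{551} \approx -0.032668$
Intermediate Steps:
$A{\left(t,l \right)} = - 6 l t$ ($A{\left(t,l \right)} = - 6 t l = - 6 l t$)
$m{\left(o,b \right)} = 0$ ($m{\left(o,b \right)} = 0 \left(-4 + 2\right) = 0 \left(-2\right) = 0$)
$v{\left(K \right)} = \frac{1}{58 K}$ ($v{\left(K \right)} = - \frac{1}{2 \left(K - 6 K 5\right)} = - \frac{1}{2 \left(K - 30 K\right)} = - \frac{1}{2 \left(- 29 K\right)} = - \frac{\left(- \frac{1}{29}\right) \frac{1}{K}}{2} = \frac{1}{58 K}$)
$m{\left(-17,-5 \right)} + v{\left(19 \right)} \left(-36\right) = 0 + \frac{1}{58 \cdot 19} \left(-36\right) = 0 + \frac{1}{58} \cdot \frac{1}{19} \left(-36\right) = 0 + \frac{1}{1102} \left(-36\right) = 0 - \frac{18}{551} = - \frac{18}{551}$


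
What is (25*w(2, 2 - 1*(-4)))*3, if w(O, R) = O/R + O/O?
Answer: 100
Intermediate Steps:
w(O, R) = 1 + O/R (w(O, R) = O/R + 1 = 1 + O/R)
(25*w(2, 2 - 1*(-4)))*3 = (25*((2 + (2 - 1*(-4)))/(2 - 1*(-4))))*3 = (25*((2 + (2 + 4))/(2 + 4)))*3 = (25*((2 + 6)/6))*3 = (25*((⅙)*8))*3 = (25*(4/3))*3 = (100/3)*3 = 100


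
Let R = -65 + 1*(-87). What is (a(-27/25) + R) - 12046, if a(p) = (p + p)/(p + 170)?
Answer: -51512208/4223 ≈ -12198.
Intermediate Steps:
a(p) = 2*p/(170 + p) (a(p) = (2*p)/(170 + p) = 2*p/(170 + p))
R = -152 (R = -65 - 87 = -152)
(a(-27/25) + R) - 12046 = (2*(-27/25)/(170 - 27/25) - 152) - 12046 = (2*(-27/25)/(4223/25) - 152) - 12046 = (2*(-27/25)*(25/4223) - 152) - 12046 = (-54/4223 - 152) - 12046 = -641950/4223 - 12046 = -51512208/4223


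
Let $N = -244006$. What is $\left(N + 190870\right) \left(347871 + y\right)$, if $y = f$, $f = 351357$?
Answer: $-37154179008$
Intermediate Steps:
$y = 351357$
$\left(N + 190870\right) \left(347871 + y\right) = \left(-244006 + 190870\right) \left(347871 + 351357\right) = \left(-53136\right) 699228 = -37154179008$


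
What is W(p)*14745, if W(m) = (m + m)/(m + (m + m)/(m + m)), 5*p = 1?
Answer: 4915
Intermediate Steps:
p = ⅕ (p = (⅕)*1 = ⅕ ≈ 0.20000)
W(m) = 2*m/(1 + m) (W(m) = (2*m)/(m + (2*m)/((2*m))) = (2*m)/(m + (2*m)*(1/(2*m))) = (2*m)/(m + 1) = (2*m)/(1 + m) = 2*m/(1 + m))
W(p)*14745 = (2*(⅕)/(1 + ⅕))*14745 = (2*(⅕)/(6/5))*14745 = (2*(⅕)*(⅚))*14745 = (⅓)*14745 = 4915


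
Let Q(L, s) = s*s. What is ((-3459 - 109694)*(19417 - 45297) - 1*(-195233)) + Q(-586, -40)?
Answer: 2928596473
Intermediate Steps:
Q(L, s) = s²
((-3459 - 109694)*(19417 - 45297) - 1*(-195233)) + Q(-586, -40) = ((-3459 - 109694)*(19417 - 45297) - 1*(-195233)) + (-40)² = (-113153*(-25880) + 195233) + 1600 = (2928399640 + 195233) + 1600 = 2928594873 + 1600 = 2928596473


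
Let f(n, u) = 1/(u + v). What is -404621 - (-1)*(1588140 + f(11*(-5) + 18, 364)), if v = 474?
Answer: 991788923/838 ≈ 1.1835e+6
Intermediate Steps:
f(n, u) = 1/(474 + u) (f(n, u) = 1/(u + 474) = 1/(474 + u))
-404621 - (-1)*(1588140 + f(11*(-5) + 18, 364)) = -404621 - (-1)*(1588140 + 1/(474 + 364)) = -404621 - (-1)*(1588140 + 1/838) = -404621 - (-1)*1330861321/838 = -404621 - 1*(-1330861321/838) = -404621 + 1330861321/838 = 991788923/838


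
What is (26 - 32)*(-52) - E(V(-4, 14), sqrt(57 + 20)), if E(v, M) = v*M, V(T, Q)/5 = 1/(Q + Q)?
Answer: 312 - 5*sqrt(77)/28 ≈ 310.43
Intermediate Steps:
V(T, Q) = 5/(2*Q) (V(T, Q) = 5/(Q + Q) = 5/((2*Q)) = 5*(1/(2*Q)) = 5/(2*Q))
E(v, M) = M*v
(26 - 32)*(-52) - E(V(-4, 14), sqrt(57 + 20)) = (26 - 32)*(-52) - sqrt(57 + 20)*(5/2)/14 = -6*(-52) - sqrt(77)*(5/2)*(1/14) = 312 - sqrt(77)*5/28 = 312 - 5*sqrt(77)/28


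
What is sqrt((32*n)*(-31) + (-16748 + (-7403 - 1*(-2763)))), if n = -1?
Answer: 2*I*sqrt(5099) ≈ 142.81*I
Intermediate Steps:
sqrt((32*n)*(-31) + (-16748 + (-7403 - 1*(-2763)))) = sqrt((32*(-1))*(-31) + (-16748 + (-7403 - 1*(-2763)))) = sqrt(-32*(-31) + (-16748 + (-7403 + 2763))) = sqrt(992 + (-16748 - 4640)) = sqrt(992 - 21388) = sqrt(-20396) = 2*I*sqrt(5099)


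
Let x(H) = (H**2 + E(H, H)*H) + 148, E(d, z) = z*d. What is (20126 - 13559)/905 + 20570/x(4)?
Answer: 10056563/103170 ≈ 97.476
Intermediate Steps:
E(d, z) = d*z
x(H) = 148 + H**2 + H**3 (x(H) = (H**2 + (H*H)*H) + 148 = (H**2 + H**2*H) + 148 = (H**2 + H**3) + 148 = 148 + H**2 + H**3)
(20126 - 13559)/905 + 20570/x(4) = (20126 - 13559)/905 + 20570/(148 + 4**2 + 4**3) = 6567*(1/905) + 20570/(148 + 16 + 64) = 6567/905 + 20570/228 = 6567/905 + 20570*(1/228) = 6567/905 + 10285/114 = 10056563/103170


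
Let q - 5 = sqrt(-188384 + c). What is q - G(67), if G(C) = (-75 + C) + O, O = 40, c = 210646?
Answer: -27 + sqrt(22262) ≈ 122.20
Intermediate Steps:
q = 5 + sqrt(22262) (q = 5 + sqrt(-188384 + 210646) = 5 + sqrt(22262) ≈ 154.20)
G(C) = -35 + C (G(C) = (-75 + C) + 40 = -35 + C)
q - G(67) = (5 + sqrt(22262)) - (-35 + 67) = (5 + sqrt(22262)) - 1*32 = (5 + sqrt(22262)) - 32 = -27 + sqrt(22262)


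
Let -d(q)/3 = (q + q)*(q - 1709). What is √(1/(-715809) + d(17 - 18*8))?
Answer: 29*I*√852365693210961/715809 ≈ 1182.8*I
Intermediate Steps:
d(q) = -6*q*(-1709 + q) (d(q) = -3*(q + q)*(q - 1709) = -3*2*q*(-1709 + q) = -6*q*(-1709 + q))
√(1/(-715809) + d(17 - 18*8)) = √(1/(-715809) + 6*(17 - 18*8)*(1709 - (17 - 18*8))) = √(-1/715809 + 6*(17 - 144)*(1709 - (17 - 144))) = √(-1/715809 + 6*(-127)*(1709 - 1*(-127))) = √(-1/715809 + 6*(-127)*(1709 + 127)) = √(-1/715809 + 6*(-127)*1836) = √(-1/715809 - 1399032) = √(-1001439696889/715809) = 29*I*√852365693210961/715809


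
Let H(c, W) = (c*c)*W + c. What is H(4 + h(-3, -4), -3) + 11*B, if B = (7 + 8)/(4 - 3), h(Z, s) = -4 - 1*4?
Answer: 113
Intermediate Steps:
h(Z, s) = -8 (h(Z, s) = -4 - 4 = -8)
H(c, W) = c + W*c² (H(c, W) = c²*W + c = W*c² + c = c + W*c²)
B = 15 (B = 15/1 = 15*1 = 15)
H(4 + h(-3, -4), -3) + 11*B = (4 - 8)*(1 - 3*(4 - 8)) + 11*15 = -4*(1 - 3*(-4)) + 165 = -4*(1 + 12) + 165 = -4*13 + 165 = -52 + 165 = 113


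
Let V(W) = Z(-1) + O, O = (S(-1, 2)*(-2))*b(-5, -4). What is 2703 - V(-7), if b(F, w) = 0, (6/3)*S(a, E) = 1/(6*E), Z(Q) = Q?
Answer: 2704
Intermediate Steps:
S(a, E) = 1/(12*E) (S(a, E) = 1/(2*((6*E))) = (1/(6*E))/2 = 1/(12*E))
O = 0 (O = (((1/12)/2)*(-2))*0 = (((1/12)*(1/2))*(-2))*0 = ((1/24)*(-2))*0 = -1/12*0 = 0)
V(W) = -1 (V(W) = -1 + 0 = -1)
2703 - V(-7) = 2703 - 1*(-1) = 2703 + 1 = 2704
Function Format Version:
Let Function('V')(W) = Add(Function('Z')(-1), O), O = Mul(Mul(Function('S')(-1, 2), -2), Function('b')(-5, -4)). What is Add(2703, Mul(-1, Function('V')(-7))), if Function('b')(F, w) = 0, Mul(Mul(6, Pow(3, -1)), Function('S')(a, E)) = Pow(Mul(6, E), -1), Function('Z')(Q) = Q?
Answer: 2704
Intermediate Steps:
Function('S')(a, E) = Mul(Rational(1, 12), Pow(E, -1)) (Function('S')(a, E) = Mul(Rational(1, 2), Pow(Mul(6, E), -1)) = Mul(Rational(1, 2), Mul(Rational(1, 6), Pow(E, -1))) = Mul(Rational(1, 12), Pow(E, -1)))
O = 0 (O = Mul(Mul(Mul(Rational(1, 12), Pow(2, -1)), -2), 0) = Mul(Mul(Mul(Rational(1, 12), Rational(1, 2)), -2), 0) = Mul(Mul(Rational(1, 24), -2), 0) = Mul(Rational(-1, 12), 0) = 0)
Function('V')(W) = -1 (Function('V')(W) = Add(-1, 0) = -1)
Add(2703, Mul(-1, Function('V')(-7))) = Add(2703, Mul(-1, -1)) = Add(2703, 1) = 2704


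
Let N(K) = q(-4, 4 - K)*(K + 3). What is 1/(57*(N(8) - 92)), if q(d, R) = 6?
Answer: -1/1482 ≈ -0.00067476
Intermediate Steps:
N(K) = 18 + 6*K (N(K) = 6*(K + 3) = 6*(3 + K) = 18 + 6*K)
1/(57*(N(8) - 92)) = 1/(57*((18 + 6*8) - 92)) = 1/(57*((18 + 48) - 92)) = 1/(57*(66 - 92)) = 1/(57*(-26)) = 1/(-1482) = -1/1482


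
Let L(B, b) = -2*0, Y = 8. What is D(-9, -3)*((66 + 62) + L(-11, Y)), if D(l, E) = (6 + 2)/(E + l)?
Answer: -256/3 ≈ -85.333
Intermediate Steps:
D(l, E) = 8/(E + l)
L(B, b) = 0
D(-9, -3)*((66 + 62) + L(-11, Y)) = (8/(-3 - 9))*((66 + 62) + 0) = (8/(-12))*(128 + 0) = (8*(-1/12))*128 = -2/3*128 = -256/3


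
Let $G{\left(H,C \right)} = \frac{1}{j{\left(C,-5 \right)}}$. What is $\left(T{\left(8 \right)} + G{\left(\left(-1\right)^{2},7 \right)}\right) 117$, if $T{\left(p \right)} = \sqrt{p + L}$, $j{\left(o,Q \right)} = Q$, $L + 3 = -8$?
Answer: $- \frac{117}{5} + 117 i \sqrt{3} \approx -23.4 + 202.65 i$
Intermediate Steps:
$L = -11$ ($L = -3 - 8 = -11$)
$T{\left(p \right)} = \sqrt{-11 + p}$ ($T{\left(p \right)} = \sqrt{p - 11} = \sqrt{-11 + p}$)
$G{\left(H,C \right)} = - \frac{1}{5}$ ($G{\left(H,C \right)} = \frac{1}{-5} = - \frac{1}{5}$)
$\left(T{\left(8 \right)} + G{\left(\left(-1\right)^{2},7 \right)}\right) 117 = \left(\sqrt{-11 + 8} - \frac{1}{5}\right) 117 = \left(\sqrt{-3} - \frac{1}{5}\right) 117 = \left(i \sqrt{3} - \frac{1}{5}\right) 117 = \left(- \frac{1}{5} + i \sqrt{3}\right) 117 = - \frac{117}{5} + 117 i \sqrt{3}$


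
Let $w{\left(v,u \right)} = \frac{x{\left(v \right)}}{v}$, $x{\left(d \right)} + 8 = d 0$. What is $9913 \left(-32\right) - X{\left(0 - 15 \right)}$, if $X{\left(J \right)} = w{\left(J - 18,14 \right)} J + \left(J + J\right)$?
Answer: $- \frac{3489006}{11} \approx -3.1718 \cdot 10^{5}$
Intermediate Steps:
$x{\left(d \right)} = -8$ ($x{\left(d \right)} = -8 + d 0 = -8 + 0 = -8$)
$w{\left(v,u \right)} = - \frac{8}{v}$
$X{\left(J \right)} = 2 J - \frac{8 J}{-18 + J}$ ($X{\left(J \right)} = - \frac{8}{J - 18} J + \left(J + J\right) = - \frac{8}{-18 + J} J + 2 J = - \frac{8 J}{-18 + J} + 2 J = 2 J - \frac{8 J}{-18 + J}$)
$9913 \left(-32\right) - X{\left(0 - 15 \right)} = 9913 \left(-32\right) - \frac{2 \left(0 - 15\right) \left(-22 + \left(0 - 15\right)\right)}{-18 + \left(0 - 15\right)} = -317216 - \frac{2 \left(0 - 15\right) \left(-22 + \left(0 - 15\right)\right)}{-18 + \left(0 - 15\right)} = -317216 - 2 \left(-15\right) \frac{1}{-18 - 15} \left(-22 - 15\right) = -317216 - 2 \left(-15\right) \frac{1}{-33} \left(-37\right) = -317216 - 2 \left(-15\right) \left(- \frac{1}{33}\right) \left(-37\right) = -317216 - - \frac{370}{11} = -317216 + \frac{370}{11} = - \frac{3489006}{11}$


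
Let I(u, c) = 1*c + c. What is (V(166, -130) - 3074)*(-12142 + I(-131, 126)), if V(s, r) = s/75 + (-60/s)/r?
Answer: 591133015958/16185 ≈ 3.6524e+7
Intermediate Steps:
I(u, c) = 2*c (I(u, c) = c + c = 2*c)
V(s, r) = s/75 - 60/(r*s) (V(s, r) = s*(1/75) - 60/(r*s) = s/75 - 60/(r*s))
(V(166, -130) - 3074)*(-12142 + I(-131, 126)) = (((1/75)*166 - 60/(-130*166)) - 3074)*(-12142 + 2*126) = ((166/75 - 60*(-1/130)*1/166) - 3074)*(-12142 + 252) = ((166/75 + 3/1079) - 3074)*(-11890) = (179339/80925 - 3074)*(-11890) = -248584111/80925*(-11890) = 591133015958/16185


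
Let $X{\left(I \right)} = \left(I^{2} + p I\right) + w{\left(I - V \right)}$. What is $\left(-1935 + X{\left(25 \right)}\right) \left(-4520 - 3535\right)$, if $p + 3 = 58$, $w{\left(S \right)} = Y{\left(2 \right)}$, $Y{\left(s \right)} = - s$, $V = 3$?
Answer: $-507465$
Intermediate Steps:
$w{\left(S \right)} = -2$ ($w{\left(S \right)} = \left(-1\right) 2 = -2$)
$p = 55$ ($p = -3 + 58 = 55$)
$X{\left(I \right)} = -2 + I^{2} + 55 I$ ($X{\left(I \right)} = \left(I^{2} + 55 I\right) - 2 = -2 + I^{2} + 55 I$)
$\left(-1935 + X{\left(25 \right)}\right) \left(-4520 - 3535\right) = \left(-1935 + \left(-2 + 25^{2} + 55 \cdot 25\right)\right) \left(-4520 - 3535\right) = \left(-1935 + \left(-2 + 625 + 1375\right)\right) \left(-8055\right) = \left(-1935 + 1998\right) \left(-8055\right) = 63 \left(-8055\right) = -507465$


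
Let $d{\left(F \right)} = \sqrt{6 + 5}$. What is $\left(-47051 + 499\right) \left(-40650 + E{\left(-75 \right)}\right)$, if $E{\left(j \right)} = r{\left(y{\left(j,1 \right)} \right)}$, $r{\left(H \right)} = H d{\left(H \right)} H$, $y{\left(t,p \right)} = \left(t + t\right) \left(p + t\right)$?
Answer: $1892338800 - 5735671920000 \sqrt{11} \approx -1.9021 \cdot 10^{13}$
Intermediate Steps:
$d{\left(F \right)} = \sqrt{11}$
$y{\left(t,p \right)} = 2 t \left(p + t\right)$
$r{\left(H \right)} = \sqrt{11} H^{2}$ ($r{\left(H \right)} = H \sqrt{11} H = \sqrt{11} H^{2}$)
$E{\left(j \right)} = 4 \sqrt{11} j^{2} \left(1 + j\right)^{2}$ ($E{\left(j \right)} = \sqrt{11} \left(2 j \left(1 + j\right)\right)^{2} = \sqrt{11} \cdot 4 j^{2} \left(1 + j\right)^{2} = 4 \sqrt{11} j^{2} \left(1 + j\right)^{2}$)
$\left(-47051 + 499\right) \left(-40650 + E{\left(-75 \right)}\right) = \left(-47051 + 499\right) \left(-40650 + 4 \sqrt{11} \left(-75\right)^{2} \left(1 - 75\right)^{2}\right) = - 46552 \left(-40650 + 4 \sqrt{11} \cdot 5625 \left(-74\right)^{2}\right) = - 46552 \left(-40650 + 4 \sqrt{11} \cdot 5625 \cdot 5476\right) = - 46552 \left(-40650 + 123210000 \sqrt{11}\right) = 1892338800 - 5735671920000 \sqrt{11}$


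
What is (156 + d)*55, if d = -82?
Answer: 4070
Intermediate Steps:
(156 + d)*55 = (156 - 82)*55 = 74*55 = 4070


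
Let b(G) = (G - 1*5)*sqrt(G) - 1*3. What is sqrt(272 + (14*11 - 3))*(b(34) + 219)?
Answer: 87*sqrt(1598) + 648*sqrt(47) ≈ 7920.3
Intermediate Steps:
b(G) = -3 + sqrt(G)*(-5 + G) (b(G) = (G - 5)*sqrt(G) - 3 = (-5 + G)*sqrt(G) - 3 = sqrt(G)*(-5 + G) - 3 = -3 + sqrt(G)*(-5 + G))
sqrt(272 + (14*11 - 3))*(b(34) + 219) = sqrt(272 + (14*11 - 3))*((-3 + 34**(3/2) - 5*sqrt(34)) + 219) = sqrt(272 + (154 - 3))*((-3 + 34*sqrt(34) - 5*sqrt(34)) + 219) = sqrt(272 + 151)*((-3 + 29*sqrt(34)) + 219) = sqrt(423)*(216 + 29*sqrt(34)) = (3*sqrt(47))*(216 + 29*sqrt(34)) = 3*sqrt(47)*(216 + 29*sqrt(34))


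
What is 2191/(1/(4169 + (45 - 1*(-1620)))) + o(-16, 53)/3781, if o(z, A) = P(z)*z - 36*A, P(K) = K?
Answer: 48329851962/3781 ≈ 1.2782e+7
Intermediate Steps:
o(z, A) = z² - 36*A (o(z, A) = z*z - 36*A = z² - 36*A)
2191/(1/(4169 + (45 - 1*(-1620)))) + o(-16, 53)/3781 = 2191/(1/(4169 + (45 - 1*(-1620)))) + ((-16)² - 36*53)/3781 = 2191/(1/(4169 + (45 + 1620))) + (256 - 1908)*(1/3781) = 2191/(1/(4169 + 1665)) - 1652*1/3781 = 2191/(1/5834) - 1652/3781 = 2191*5834 - 1652/3781 = 12782294 - 1652/3781 = 48329851962/3781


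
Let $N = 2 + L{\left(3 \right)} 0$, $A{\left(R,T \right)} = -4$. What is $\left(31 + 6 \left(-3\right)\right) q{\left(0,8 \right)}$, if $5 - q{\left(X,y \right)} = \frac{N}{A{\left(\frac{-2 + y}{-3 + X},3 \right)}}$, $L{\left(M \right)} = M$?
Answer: $\frac{143}{2} \approx 71.5$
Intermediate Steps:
$N = 2$ ($N = 2 + 3 \cdot 0 = 2 + 0 = 2$)
$q{\left(X,y \right)} = \frac{11}{2}$ ($q{\left(X,y \right)} = 5 - \frac{2}{-4} = 5 - 2 \left(- \frac{1}{4}\right) = 5 - - \frac{1}{2} = 5 + \frac{1}{2} = \frac{11}{2}$)
$\left(31 + 6 \left(-3\right)\right) q{\left(0,8 \right)} = \left(31 + 6 \left(-3\right)\right) \frac{11}{2} = \left(31 - 18\right) \frac{11}{2} = 13 \cdot \frac{11}{2} = \frac{143}{2}$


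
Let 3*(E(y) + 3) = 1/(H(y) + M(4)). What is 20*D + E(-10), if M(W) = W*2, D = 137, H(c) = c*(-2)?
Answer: 229909/84 ≈ 2737.0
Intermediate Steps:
H(c) = -2*c
M(W) = 2*W
E(y) = -3 + 1/(3*(8 - 2*y)) (E(y) = -3 + 1/(3*(-2*y + 2*4)) = -3 + 1/(3*(-2*y + 8)) = -3 + 1/(3*(8 - 2*y)))
20*D + E(-10) = 20*137 + (71 - 18*(-10))/(6*(-4 - 10)) = 2740 + (⅙)*(71 + 180)/(-14) = 2740 + (⅙)*(-1/14)*251 = 2740 - 251/84 = 229909/84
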